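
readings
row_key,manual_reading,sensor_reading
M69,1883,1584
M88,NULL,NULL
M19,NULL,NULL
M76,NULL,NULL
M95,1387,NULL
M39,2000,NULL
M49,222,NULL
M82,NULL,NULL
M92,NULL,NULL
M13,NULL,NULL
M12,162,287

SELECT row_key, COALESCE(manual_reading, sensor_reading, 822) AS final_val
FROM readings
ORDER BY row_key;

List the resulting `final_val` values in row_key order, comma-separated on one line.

162, 822, 822, 2000, 222, 1883, 822, 822, 822, 822, 1387

row_key=M12: manual_reading=162 → 162
row_key=M13: manual_reading=NULL, sensor_reading=NULL, → literal 822 → 822
row_key=M19: manual_reading=NULL, sensor_reading=NULL, → literal 822 → 822
row_key=M39: manual_reading=2000 → 2000
row_key=M49: manual_reading=222 → 222
row_key=M69: manual_reading=1883 → 1883
row_key=M76: manual_reading=NULL, sensor_reading=NULL, → literal 822 → 822
row_key=M82: manual_reading=NULL, sensor_reading=NULL, → literal 822 → 822
row_key=M88: manual_reading=NULL, sensor_reading=NULL, → literal 822 → 822
row_key=M92: manual_reading=NULL, sensor_reading=NULL, → literal 822 → 822
row_key=M95: manual_reading=1387 → 1387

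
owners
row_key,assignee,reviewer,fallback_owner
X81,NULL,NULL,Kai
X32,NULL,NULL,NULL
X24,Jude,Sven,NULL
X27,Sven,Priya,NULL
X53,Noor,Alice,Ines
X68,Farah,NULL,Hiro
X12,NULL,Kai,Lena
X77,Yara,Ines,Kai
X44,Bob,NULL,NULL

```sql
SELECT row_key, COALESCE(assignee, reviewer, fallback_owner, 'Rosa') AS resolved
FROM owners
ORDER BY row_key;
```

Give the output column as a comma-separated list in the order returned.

row_key=X12: assignee=NULL, reviewer=Kai → Kai
row_key=X24: assignee=Jude → Jude
row_key=X27: assignee=Sven → Sven
row_key=X32: assignee=NULL, reviewer=NULL, fallback_owner=NULL, → literal Rosa → Rosa
row_key=X44: assignee=Bob → Bob
row_key=X53: assignee=Noor → Noor
row_key=X68: assignee=Farah → Farah
row_key=X77: assignee=Yara → Yara
row_key=X81: assignee=NULL, reviewer=NULL, fallback_owner=Kai → Kai

Kai, Jude, Sven, Rosa, Bob, Noor, Farah, Yara, Kai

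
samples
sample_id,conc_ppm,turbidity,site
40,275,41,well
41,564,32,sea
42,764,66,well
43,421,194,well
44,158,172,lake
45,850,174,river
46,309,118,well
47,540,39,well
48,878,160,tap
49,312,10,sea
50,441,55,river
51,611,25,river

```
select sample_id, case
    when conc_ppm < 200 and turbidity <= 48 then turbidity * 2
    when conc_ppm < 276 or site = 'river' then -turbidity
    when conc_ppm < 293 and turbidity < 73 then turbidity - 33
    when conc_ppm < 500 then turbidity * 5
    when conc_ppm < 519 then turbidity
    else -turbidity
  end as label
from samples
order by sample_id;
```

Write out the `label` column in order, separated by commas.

sample_id=40: conc_ppm < 276 or site = 'river' → -41
sample_id=41: ELSE → -32
sample_id=42: ELSE → -66
sample_id=43: conc_ppm < 500 → 970
sample_id=44: conc_ppm < 276 or site = 'river' → -172
sample_id=45: conc_ppm < 276 or site = 'river' → -174
sample_id=46: conc_ppm < 500 → 590
sample_id=47: ELSE → -39
sample_id=48: ELSE → -160
sample_id=49: conc_ppm < 500 → 50
sample_id=50: conc_ppm < 276 or site = 'river' → -55
sample_id=51: conc_ppm < 276 or site = 'river' → -25

-41, -32, -66, 970, -172, -174, 590, -39, -160, 50, -55, -25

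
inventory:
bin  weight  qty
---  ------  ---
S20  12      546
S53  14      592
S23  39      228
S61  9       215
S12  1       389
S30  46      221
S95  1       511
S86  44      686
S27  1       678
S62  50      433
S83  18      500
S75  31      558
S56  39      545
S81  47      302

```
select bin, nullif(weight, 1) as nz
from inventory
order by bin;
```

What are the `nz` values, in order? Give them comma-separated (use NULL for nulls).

bin=S12: weight=1 vs 1: equal → NULL
bin=S20: weight=12 vs 1: differ → 12
bin=S23: weight=39 vs 1: differ → 39
bin=S27: weight=1 vs 1: equal → NULL
bin=S30: weight=46 vs 1: differ → 46
bin=S53: weight=14 vs 1: differ → 14
bin=S56: weight=39 vs 1: differ → 39
bin=S61: weight=9 vs 1: differ → 9
bin=S62: weight=50 vs 1: differ → 50
bin=S75: weight=31 vs 1: differ → 31
bin=S81: weight=47 vs 1: differ → 47
bin=S83: weight=18 vs 1: differ → 18
bin=S86: weight=44 vs 1: differ → 44
bin=S95: weight=1 vs 1: equal → NULL

NULL, 12, 39, NULL, 46, 14, 39, 9, 50, 31, 47, 18, 44, NULL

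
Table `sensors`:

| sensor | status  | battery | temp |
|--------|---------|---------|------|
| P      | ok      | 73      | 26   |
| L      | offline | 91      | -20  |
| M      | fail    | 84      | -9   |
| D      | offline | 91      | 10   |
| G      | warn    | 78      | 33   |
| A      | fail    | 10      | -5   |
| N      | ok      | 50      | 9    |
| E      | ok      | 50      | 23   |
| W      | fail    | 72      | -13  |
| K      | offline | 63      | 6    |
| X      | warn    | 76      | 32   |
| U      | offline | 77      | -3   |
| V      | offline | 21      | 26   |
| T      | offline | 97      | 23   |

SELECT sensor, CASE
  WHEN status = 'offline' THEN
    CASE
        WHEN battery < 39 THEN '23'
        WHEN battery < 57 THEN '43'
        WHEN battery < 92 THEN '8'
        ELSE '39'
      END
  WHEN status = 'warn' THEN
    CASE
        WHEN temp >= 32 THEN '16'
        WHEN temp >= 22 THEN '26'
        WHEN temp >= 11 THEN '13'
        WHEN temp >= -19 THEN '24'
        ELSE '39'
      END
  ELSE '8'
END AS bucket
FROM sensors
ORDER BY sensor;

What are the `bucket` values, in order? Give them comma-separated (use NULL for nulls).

sensor=A: status='fail' → outer ELSE → 8
sensor=D: status='offline' → inner[battery < 92] → 8
sensor=E: status='ok' → outer ELSE → 8
sensor=G: status='warn' → inner[temp >= 32] → 16
sensor=K: status='offline' → inner[battery < 92] → 8
sensor=L: status='offline' → inner[battery < 92] → 8
sensor=M: status='fail' → outer ELSE → 8
sensor=N: status='ok' → outer ELSE → 8
sensor=P: status='ok' → outer ELSE → 8
sensor=T: status='offline' → inner[ELSE] → 39
sensor=U: status='offline' → inner[battery < 92] → 8
sensor=V: status='offline' → inner[battery < 39] → 23
sensor=W: status='fail' → outer ELSE → 8
sensor=X: status='warn' → inner[temp >= 32] → 16

8, 8, 8, 16, 8, 8, 8, 8, 8, 39, 8, 23, 8, 16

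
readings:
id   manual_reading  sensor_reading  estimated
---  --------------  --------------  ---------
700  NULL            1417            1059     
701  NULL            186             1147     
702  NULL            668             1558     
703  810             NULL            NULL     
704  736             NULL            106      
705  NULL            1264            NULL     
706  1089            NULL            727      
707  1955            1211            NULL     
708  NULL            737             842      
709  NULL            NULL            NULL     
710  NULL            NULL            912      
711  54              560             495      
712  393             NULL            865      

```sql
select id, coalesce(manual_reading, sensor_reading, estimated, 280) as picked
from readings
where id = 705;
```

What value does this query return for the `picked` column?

1264

id = 705: manual_reading=NULL, sensor_reading=1264, estimated=NULL.
manual_reading=NULL, sensor_reading=1264 → 1264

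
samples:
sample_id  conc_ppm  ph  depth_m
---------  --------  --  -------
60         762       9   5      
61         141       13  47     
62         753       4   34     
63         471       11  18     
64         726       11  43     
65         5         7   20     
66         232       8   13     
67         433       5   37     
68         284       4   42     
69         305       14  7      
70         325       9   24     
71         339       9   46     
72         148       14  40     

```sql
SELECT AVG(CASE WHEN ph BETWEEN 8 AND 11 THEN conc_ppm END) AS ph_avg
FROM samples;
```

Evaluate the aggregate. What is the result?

475.8333333333

sample_id=60: ✓ → 762
sample_id=61: ✗
sample_id=62: ✗
sample_id=63: ✓ → 471
sample_id=64: ✓ → 726
sample_id=65: ✗
sample_id=66: ✓ → 232
sample_id=67: ✗
sample_id=68: ✗
sample_id=69: ✗
sample_id=70: ✓ → 325
sample_id=71: ✓ → 339
sample_id=72: ✗
ph_avg = (762 + 471 + 726 + 232 + 325 + 339) / 6 = 475.8333333333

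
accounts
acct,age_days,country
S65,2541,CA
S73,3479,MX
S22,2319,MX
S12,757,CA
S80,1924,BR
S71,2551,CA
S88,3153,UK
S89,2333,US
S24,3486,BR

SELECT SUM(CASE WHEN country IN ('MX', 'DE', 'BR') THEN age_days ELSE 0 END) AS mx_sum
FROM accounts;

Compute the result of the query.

acct=S65: ✗
acct=S73: ✓ → 3479
acct=S22: ✓ → 2319
acct=S12: ✗
acct=S80: ✓ → 1924
acct=S71: ✗
acct=S88: ✗
acct=S89: ✗
acct=S24: ✓ → 3486
mx_sum = 3479 + 2319 + 1924 + 3486 = 11208

11208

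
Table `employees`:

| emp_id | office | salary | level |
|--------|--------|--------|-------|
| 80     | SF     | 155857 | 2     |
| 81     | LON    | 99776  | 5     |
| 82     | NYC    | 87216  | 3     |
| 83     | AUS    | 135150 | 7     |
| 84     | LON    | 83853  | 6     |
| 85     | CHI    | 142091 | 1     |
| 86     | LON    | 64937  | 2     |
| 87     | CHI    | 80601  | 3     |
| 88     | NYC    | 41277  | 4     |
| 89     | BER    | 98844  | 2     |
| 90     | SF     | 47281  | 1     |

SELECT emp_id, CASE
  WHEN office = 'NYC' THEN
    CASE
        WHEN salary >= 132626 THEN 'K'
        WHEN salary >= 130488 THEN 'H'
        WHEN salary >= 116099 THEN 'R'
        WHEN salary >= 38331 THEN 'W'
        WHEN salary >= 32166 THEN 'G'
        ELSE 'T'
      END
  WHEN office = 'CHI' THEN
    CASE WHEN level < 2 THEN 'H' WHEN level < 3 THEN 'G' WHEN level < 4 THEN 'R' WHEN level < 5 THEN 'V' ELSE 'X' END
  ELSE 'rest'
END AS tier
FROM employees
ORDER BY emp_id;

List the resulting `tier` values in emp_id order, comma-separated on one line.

emp_id=80: office='SF' → outer ELSE → rest
emp_id=81: office='LON' → outer ELSE → rest
emp_id=82: office='NYC' → inner[salary >= 38331] → W
emp_id=83: office='AUS' → outer ELSE → rest
emp_id=84: office='LON' → outer ELSE → rest
emp_id=85: office='CHI' → inner[level < 2] → H
emp_id=86: office='LON' → outer ELSE → rest
emp_id=87: office='CHI' → inner[level < 4] → R
emp_id=88: office='NYC' → inner[salary >= 38331] → W
emp_id=89: office='BER' → outer ELSE → rest
emp_id=90: office='SF' → outer ELSE → rest

rest, rest, W, rest, rest, H, rest, R, W, rest, rest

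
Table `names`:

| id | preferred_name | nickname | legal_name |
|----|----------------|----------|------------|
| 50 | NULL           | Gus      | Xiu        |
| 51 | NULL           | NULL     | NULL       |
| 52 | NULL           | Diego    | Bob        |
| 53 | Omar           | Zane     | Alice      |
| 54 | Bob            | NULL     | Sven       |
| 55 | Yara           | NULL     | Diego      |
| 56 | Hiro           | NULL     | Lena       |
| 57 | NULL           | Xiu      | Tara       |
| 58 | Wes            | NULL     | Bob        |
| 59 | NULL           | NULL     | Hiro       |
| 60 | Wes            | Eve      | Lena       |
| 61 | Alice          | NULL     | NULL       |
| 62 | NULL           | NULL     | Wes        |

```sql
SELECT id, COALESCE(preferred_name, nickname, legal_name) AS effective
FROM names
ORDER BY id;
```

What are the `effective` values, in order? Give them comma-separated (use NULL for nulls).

id=50: preferred_name=NULL, nickname=Gus → Gus
id=51: preferred_name=NULL, nickname=NULL, legal_name=NULL (all NULL) → NULL
id=52: preferred_name=NULL, nickname=Diego → Diego
id=53: preferred_name=Omar → Omar
id=54: preferred_name=Bob → Bob
id=55: preferred_name=Yara → Yara
id=56: preferred_name=Hiro → Hiro
id=57: preferred_name=NULL, nickname=Xiu → Xiu
id=58: preferred_name=Wes → Wes
id=59: preferred_name=NULL, nickname=NULL, legal_name=Hiro → Hiro
id=60: preferred_name=Wes → Wes
id=61: preferred_name=Alice → Alice
id=62: preferred_name=NULL, nickname=NULL, legal_name=Wes → Wes

Gus, NULL, Diego, Omar, Bob, Yara, Hiro, Xiu, Wes, Hiro, Wes, Alice, Wes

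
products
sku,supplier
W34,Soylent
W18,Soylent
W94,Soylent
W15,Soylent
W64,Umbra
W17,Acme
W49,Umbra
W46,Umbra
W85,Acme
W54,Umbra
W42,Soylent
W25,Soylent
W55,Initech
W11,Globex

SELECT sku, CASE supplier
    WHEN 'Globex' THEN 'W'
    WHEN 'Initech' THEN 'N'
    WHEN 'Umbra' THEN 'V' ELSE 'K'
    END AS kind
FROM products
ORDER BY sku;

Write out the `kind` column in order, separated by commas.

W, K, K, K, K, K, K, V, V, V, N, V, K, K

sku=W11: supplier='Globex' → W
sku=W15: ELSE → K
sku=W17: ELSE → K
sku=W18: ELSE → K
sku=W25: ELSE → K
sku=W34: ELSE → K
sku=W42: ELSE → K
sku=W46: supplier='Umbra' → V
sku=W49: supplier='Umbra' → V
sku=W54: supplier='Umbra' → V
sku=W55: supplier='Initech' → N
sku=W64: supplier='Umbra' → V
sku=W85: ELSE → K
sku=W94: ELSE → K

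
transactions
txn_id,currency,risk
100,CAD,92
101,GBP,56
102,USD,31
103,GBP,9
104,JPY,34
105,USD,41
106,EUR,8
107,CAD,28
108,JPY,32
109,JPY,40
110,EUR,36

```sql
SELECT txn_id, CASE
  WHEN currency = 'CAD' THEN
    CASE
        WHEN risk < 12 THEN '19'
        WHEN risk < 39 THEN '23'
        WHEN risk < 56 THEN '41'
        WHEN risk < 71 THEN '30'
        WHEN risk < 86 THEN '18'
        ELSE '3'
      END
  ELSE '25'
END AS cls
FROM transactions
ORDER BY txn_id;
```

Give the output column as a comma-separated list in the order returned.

txn_id=100: currency='CAD' → inner[ELSE] → 3
txn_id=101: currency='GBP' → outer ELSE → 25
txn_id=102: currency='USD' → outer ELSE → 25
txn_id=103: currency='GBP' → outer ELSE → 25
txn_id=104: currency='JPY' → outer ELSE → 25
txn_id=105: currency='USD' → outer ELSE → 25
txn_id=106: currency='EUR' → outer ELSE → 25
txn_id=107: currency='CAD' → inner[risk < 39] → 23
txn_id=108: currency='JPY' → outer ELSE → 25
txn_id=109: currency='JPY' → outer ELSE → 25
txn_id=110: currency='EUR' → outer ELSE → 25

3, 25, 25, 25, 25, 25, 25, 23, 25, 25, 25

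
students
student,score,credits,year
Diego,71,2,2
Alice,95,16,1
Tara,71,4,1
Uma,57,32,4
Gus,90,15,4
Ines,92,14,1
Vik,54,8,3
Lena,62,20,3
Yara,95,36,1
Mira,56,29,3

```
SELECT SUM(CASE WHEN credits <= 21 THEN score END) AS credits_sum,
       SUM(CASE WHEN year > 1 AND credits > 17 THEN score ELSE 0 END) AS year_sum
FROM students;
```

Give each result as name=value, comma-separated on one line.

[credits_sum: credits <= 21]
student=Diego: ✓ → 71
student=Alice: ✓ → 95
student=Tara: ✓ → 71
student=Uma: ✗
student=Gus: ✓ → 90
student=Ines: ✓ → 92
student=Vik: ✓ → 54
student=Lena: ✓ → 62
student=Yara: ✗
student=Mira: ✗
credits_sum = 71 + 95 + 71 + 90 + 92 + 54 + 62 = 535
—
[year_sum: year > 1 AND credits > 17]
student=Diego: ✗
student=Alice: ✗
student=Tara: ✗
student=Uma: ✓ → 57
student=Gus: ✗
student=Ines: ✗
student=Vik: ✗
student=Lena: ✓ → 62
student=Yara: ✗
student=Mira: ✓ → 56
year_sum = 57 + 62 + 56 = 175

credits_sum=535, year_sum=175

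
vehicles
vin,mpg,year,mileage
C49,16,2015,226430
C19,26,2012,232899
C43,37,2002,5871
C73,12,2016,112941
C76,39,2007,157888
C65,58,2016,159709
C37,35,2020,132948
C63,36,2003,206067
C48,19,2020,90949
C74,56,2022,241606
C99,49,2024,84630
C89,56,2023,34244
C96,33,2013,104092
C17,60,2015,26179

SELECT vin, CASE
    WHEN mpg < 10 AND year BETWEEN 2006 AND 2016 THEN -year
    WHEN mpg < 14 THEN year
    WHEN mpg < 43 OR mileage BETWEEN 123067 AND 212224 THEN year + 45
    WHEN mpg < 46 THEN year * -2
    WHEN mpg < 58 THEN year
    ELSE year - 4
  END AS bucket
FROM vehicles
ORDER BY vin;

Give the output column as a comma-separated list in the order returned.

vin=C17: ELSE → 2011
vin=C19: mpg < 43 OR mileage BETWEEN 123067 AND 212224 → 2057
vin=C37: mpg < 43 OR mileage BETWEEN 123067 AND 212224 → 2065
vin=C43: mpg < 43 OR mileage BETWEEN 123067 AND 212224 → 2047
vin=C48: mpg < 43 OR mileage BETWEEN 123067 AND 212224 → 2065
vin=C49: mpg < 43 OR mileage BETWEEN 123067 AND 212224 → 2060
vin=C63: mpg < 43 OR mileage BETWEEN 123067 AND 212224 → 2048
vin=C65: mpg < 43 OR mileage BETWEEN 123067 AND 212224 → 2061
vin=C73: mpg < 14 → 2016
vin=C74: mpg < 58 → 2022
vin=C76: mpg < 43 OR mileage BETWEEN 123067 AND 212224 → 2052
vin=C89: mpg < 58 → 2023
vin=C96: mpg < 43 OR mileage BETWEEN 123067 AND 212224 → 2058
vin=C99: mpg < 58 → 2024

2011, 2057, 2065, 2047, 2065, 2060, 2048, 2061, 2016, 2022, 2052, 2023, 2058, 2024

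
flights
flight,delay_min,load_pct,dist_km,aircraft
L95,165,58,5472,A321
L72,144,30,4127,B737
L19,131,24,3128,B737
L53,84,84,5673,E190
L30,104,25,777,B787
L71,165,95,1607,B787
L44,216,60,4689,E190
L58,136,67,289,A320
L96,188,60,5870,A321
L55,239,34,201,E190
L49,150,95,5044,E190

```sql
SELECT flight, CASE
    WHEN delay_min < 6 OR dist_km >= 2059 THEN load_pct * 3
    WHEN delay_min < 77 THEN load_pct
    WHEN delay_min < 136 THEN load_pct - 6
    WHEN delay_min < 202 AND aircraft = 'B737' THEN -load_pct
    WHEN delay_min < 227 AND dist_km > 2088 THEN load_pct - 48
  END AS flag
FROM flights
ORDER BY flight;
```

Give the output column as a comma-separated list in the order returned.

flight=L19: delay_min < 6 OR dist_km >= 2059 → 72
flight=L30: delay_min < 136 → 19
flight=L44: delay_min < 6 OR dist_km >= 2059 → 180
flight=L49: delay_min < 6 OR dist_km >= 2059 → 285
flight=L53: delay_min < 6 OR dist_km >= 2059 → 252
flight=L55: (no match → NULL) → NULL
flight=L58: (no match → NULL) → NULL
flight=L71: (no match → NULL) → NULL
flight=L72: delay_min < 6 OR dist_km >= 2059 → 90
flight=L95: delay_min < 6 OR dist_km >= 2059 → 174
flight=L96: delay_min < 6 OR dist_km >= 2059 → 180

72, 19, 180, 285, 252, NULL, NULL, NULL, 90, 174, 180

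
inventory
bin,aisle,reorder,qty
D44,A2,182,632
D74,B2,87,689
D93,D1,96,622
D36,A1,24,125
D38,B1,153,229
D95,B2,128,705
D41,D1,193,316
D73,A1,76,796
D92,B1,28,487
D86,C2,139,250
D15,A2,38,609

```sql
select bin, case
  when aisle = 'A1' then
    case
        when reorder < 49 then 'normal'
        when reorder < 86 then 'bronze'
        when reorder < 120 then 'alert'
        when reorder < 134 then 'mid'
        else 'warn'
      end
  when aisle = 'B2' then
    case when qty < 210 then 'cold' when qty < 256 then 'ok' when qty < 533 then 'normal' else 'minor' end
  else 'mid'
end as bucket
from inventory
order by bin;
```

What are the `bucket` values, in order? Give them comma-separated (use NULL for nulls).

bin=D15: aisle='A2' → outer ELSE → mid
bin=D36: aisle='A1' → inner[reorder < 49] → normal
bin=D38: aisle='B1' → outer ELSE → mid
bin=D41: aisle='D1' → outer ELSE → mid
bin=D44: aisle='A2' → outer ELSE → mid
bin=D73: aisle='A1' → inner[reorder < 86] → bronze
bin=D74: aisle='B2' → inner[ELSE] → minor
bin=D86: aisle='C2' → outer ELSE → mid
bin=D92: aisle='B1' → outer ELSE → mid
bin=D93: aisle='D1' → outer ELSE → mid
bin=D95: aisle='B2' → inner[ELSE] → minor

mid, normal, mid, mid, mid, bronze, minor, mid, mid, mid, minor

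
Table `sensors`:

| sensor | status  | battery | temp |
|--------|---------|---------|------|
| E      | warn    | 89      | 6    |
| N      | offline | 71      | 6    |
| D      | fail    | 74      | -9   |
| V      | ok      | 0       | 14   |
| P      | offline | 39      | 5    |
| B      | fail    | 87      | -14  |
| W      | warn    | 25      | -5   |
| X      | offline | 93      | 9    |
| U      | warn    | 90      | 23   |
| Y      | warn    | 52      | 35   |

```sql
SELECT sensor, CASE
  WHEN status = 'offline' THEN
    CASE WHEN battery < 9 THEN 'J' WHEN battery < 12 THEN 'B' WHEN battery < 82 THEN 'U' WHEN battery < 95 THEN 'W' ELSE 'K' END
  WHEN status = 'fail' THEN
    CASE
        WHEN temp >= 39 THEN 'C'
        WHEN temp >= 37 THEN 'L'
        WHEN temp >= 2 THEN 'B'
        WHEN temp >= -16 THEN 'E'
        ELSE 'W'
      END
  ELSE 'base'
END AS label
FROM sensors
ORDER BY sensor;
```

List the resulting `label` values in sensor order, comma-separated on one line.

sensor=B: status='fail' → inner[temp >= -16] → E
sensor=D: status='fail' → inner[temp >= -16] → E
sensor=E: status='warn' → outer ELSE → base
sensor=N: status='offline' → inner[battery < 82] → U
sensor=P: status='offline' → inner[battery < 82] → U
sensor=U: status='warn' → outer ELSE → base
sensor=V: status='ok' → outer ELSE → base
sensor=W: status='warn' → outer ELSE → base
sensor=X: status='offline' → inner[battery < 95] → W
sensor=Y: status='warn' → outer ELSE → base

E, E, base, U, U, base, base, base, W, base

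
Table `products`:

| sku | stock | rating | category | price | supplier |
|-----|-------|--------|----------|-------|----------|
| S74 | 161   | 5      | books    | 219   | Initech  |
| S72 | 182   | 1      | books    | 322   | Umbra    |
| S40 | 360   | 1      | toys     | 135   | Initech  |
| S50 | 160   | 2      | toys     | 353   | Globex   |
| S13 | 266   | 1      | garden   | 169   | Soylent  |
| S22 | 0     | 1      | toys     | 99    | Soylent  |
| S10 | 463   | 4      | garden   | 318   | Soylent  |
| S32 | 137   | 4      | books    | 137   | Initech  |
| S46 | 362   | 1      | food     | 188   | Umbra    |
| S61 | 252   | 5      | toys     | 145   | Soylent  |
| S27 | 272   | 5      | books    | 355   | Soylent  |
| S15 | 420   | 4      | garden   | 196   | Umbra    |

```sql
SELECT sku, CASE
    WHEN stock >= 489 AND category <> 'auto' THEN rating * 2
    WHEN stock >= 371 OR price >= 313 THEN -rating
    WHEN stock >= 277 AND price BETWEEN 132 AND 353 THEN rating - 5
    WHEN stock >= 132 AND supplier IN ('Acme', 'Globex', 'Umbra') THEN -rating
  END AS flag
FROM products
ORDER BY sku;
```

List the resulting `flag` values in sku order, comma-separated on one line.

sku=S10: stock >= 371 OR price >= 313 → -4
sku=S13: (no match → NULL) → NULL
sku=S15: stock >= 371 OR price >= 313 → -4
sku=S22: (no match → NULL) → NULL
sku=S27: stock >= 371 OR price >= 313 → -5
sku=S32: (no match → NULL) → NULL
sku=S40: stock >= 277 AND price BETWEEN 132 AND 353 → -4
sku=S46: stock >= 277 AND price BETWEEN 132 AND 353 → -4
sku=S50: stock >= 371 OR price >= 313 → -2
sku=S61: (no match → NULL) → NULL
sku=S72: stock >= 371 OR price >= 313 → -1
sku=S74: (no match → NULL) → NULL

-4, NULL, -4, NULL, -5, NULL, -4, -4, -2, NULL, -1, NULL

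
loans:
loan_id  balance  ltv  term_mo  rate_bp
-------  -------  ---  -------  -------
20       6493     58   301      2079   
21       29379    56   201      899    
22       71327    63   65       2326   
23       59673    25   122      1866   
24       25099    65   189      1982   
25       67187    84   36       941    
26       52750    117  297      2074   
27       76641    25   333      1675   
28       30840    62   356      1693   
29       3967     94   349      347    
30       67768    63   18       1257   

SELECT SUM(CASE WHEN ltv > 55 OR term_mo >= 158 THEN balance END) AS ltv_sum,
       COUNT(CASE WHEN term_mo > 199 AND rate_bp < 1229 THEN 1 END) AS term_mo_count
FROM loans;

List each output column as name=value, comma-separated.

[ltv_sum: ltv > 55 OR term_mo >= 158]
loan_id=20: ✓ → 6493
loan_id=21: ✓ → 29379
loan_id=22: ✓ → 71327
loan_id=23: ✗
loan_id=24: ✓ → 25099
loan_id=25: ✓ → 67187
loan_id=26: ✓ → 52750
loan_id=27: ✓ → 76641
loan_id=28: ✓ → 30840
loan_id=29: ✓ → 3967
loan_id=30: ✓ → 67768
ltv_sum = 6493 + 29379 + 71327 + 25099 + 67187 + 52750 + 76641 + 30840 + 3967 + 67768 = 431451
—
[term_mo_count: term_mo > 199 AND rate_bp < 1229]
loan_id=20: ✗
loan_id=21: ✓ → 1
loan_id=22: ✗
loan_id=23: ✗
loan_id=24: ✗
loan_id=25: ✗
loan_id=26: ✗
loan_id=27: ✗
loan_id=28: ✗
loan_id=29: ✓ → 1
loan_id=30: ✗
term_mo_count = COUNT(1, 1) = 2

ltv_sum=431451, term_mo_count=2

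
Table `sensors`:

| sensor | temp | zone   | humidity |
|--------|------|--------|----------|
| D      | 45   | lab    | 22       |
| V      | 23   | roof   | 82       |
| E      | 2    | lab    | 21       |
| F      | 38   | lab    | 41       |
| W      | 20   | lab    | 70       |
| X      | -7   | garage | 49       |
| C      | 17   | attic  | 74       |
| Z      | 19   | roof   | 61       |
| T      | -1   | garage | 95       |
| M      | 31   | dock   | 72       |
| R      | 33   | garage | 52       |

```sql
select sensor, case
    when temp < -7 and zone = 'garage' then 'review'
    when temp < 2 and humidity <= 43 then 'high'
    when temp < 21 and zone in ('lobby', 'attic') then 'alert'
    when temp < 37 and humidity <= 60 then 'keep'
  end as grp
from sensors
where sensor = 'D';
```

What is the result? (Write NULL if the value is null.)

sensor = D: temp=45, zone=lab, humidity=22.
temp < -7 and zone = 'garage' → false
temp < 2 and humidity <= 43 → false
temp < 21 and zone in ('lobby', 'attic') → false
temp < 37 and humidity <= 60 → false
No WHEN matched and there is no ELSE, so the CASE yields NULL.

NULL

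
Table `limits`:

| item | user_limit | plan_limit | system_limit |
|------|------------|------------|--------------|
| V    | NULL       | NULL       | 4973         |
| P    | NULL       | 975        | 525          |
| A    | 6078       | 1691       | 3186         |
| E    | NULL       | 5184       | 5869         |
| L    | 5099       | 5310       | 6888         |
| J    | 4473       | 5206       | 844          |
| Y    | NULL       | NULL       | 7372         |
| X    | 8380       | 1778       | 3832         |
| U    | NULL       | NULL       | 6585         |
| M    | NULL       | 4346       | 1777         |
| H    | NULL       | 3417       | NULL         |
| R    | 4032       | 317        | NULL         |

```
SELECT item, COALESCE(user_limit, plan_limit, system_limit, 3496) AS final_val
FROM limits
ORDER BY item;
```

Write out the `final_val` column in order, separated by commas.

6078, 5184, 3417, 4473, 5099, 4346, 975, 4032, 6585, 4973, 8380, 7372

item=A: user_limit=6078 → 6078
item=E: user_limit=NULL, plan_limit=5184 → 5184
item=H: user_limit=NULL, plan_limit=3417 → 3417
item=J: user_limit=4473 → 4473
item=L: user_limit=5099 → 5099
item=M: user_limit=NULL, plan_limit=4346 → 4346
item=P: user_limit=NULL, plan_limit=975 → 975
item=R: user_limit=4032 → 4032
item=U: user_limit=NULL, plan_limit=NULL, system_limit=6585 → 6585
item=V: user_limit=NULL, plan_limit=NULL, system_limit=4973 → 4973
item=X: user_limit=8380 → 8380
item=Y: user_limit=NULL, plan_limit=NULL, system_limit=7372 → 7372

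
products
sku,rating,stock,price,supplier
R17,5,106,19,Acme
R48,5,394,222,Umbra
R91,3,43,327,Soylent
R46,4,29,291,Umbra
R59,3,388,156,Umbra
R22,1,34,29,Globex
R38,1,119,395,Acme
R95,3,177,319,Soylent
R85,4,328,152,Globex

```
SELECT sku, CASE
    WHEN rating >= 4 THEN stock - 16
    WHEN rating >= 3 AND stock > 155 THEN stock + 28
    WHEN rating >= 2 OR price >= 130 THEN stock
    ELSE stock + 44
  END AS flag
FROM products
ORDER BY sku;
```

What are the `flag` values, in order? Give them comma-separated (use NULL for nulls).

sku=R17: rating >= 4 → 90
sku=R22: ELSE → 78
sku=R38: rating >= 2 OR price >= 130 → 119
sku=R46: rating >= 4 → 13
sku=R48: rating >= 4 → 378
sku=R59: rating >= 3 AND stock > 155 → 416
sku=R85: rating >= 4 → 312
sku=R91: rating >= 2 OR price >= 130 → 43
sku=R95: rating >= 3 AND stock > 155 → 205

90, 78, 119, 13, 378, 416, 312, 43, 205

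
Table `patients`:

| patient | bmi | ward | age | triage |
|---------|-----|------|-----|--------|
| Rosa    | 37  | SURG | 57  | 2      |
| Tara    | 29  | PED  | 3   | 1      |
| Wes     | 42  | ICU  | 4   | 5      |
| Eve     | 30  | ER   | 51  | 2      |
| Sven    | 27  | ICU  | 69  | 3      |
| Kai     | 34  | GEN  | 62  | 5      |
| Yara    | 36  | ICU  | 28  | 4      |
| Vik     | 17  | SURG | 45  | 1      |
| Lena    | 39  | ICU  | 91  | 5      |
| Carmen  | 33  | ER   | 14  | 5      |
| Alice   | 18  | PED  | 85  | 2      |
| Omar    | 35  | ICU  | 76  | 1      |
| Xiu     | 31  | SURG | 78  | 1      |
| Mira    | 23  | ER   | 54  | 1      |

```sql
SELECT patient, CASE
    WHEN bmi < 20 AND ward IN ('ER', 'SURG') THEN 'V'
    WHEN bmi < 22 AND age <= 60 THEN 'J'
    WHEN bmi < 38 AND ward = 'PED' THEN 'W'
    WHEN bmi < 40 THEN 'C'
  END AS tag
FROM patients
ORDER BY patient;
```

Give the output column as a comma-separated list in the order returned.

patient=Alice: bmi < 38 AND ward = 'PED' → W
patient=Carmen: bmi < 40 → C
patient=Eve: bmi < 40 → C
patient=Kai: bmi < 40 → C
patient=Lena: bmi < 40 → C
patient=Mira: bmi < 40 → C
patient=Omar: bmi < 40 → C
patient=Rosa: bmi < 40 → C
patient=Sven: bmi < 40 → C
patient=Tara: bmi < 38 AND ward = 'PED' → W
patient=Vik: bmi < 20 AND ward IN ('ER', 'SURG') → V
patient=Wes: (no match → NULL) → NULL
patient=Xiu: bmi < 40 → C
patient=Yara: bmi < 40 → C

W, C, C, C, C, C, C, C, C, W, V, NULL, C, C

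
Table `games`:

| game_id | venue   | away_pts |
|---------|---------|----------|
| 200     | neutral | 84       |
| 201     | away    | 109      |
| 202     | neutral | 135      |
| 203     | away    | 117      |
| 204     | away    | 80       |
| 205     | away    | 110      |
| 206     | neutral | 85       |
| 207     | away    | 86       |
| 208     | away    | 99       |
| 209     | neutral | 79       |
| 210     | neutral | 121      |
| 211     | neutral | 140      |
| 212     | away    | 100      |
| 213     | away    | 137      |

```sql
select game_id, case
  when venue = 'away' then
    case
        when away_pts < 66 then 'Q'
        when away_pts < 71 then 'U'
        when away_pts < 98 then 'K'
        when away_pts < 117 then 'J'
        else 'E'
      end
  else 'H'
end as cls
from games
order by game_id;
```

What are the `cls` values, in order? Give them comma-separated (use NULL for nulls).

H, J, H, E, K, J, H, K, J, H, H, H, J, E

game_id=200: venue='neutral' → outer ELSE → H
game_id=201: venue='away' → inner[away_pts < 117] → J
game_id=202: venue='neutral' → outer ELSE → H
game_id=203: venue='away' → inner[ELSE] → E
game_id=204: venue='away' → inner[away_pts < 98] → K
game_id=205: venue='away' → inner[away_pts < 117] → J
game_id=206: venue='neutral' → outer ELSE → H
game_id=207: venue='away' → inner[away_pts < 98] → K
game_id=208: venue='away' → inner[away_pts < 117] → J
game_id=209: venue='neutral' → outer ELSE → H
game_id=210: venue='neutral' → outer ELSE → H
game_id=211: venue='neutral' → outer ELSE → H
game_id=212: venue='away' → inner[away_pts < 117] → J
game_id=213: venue='away' → inner[ELSE] → E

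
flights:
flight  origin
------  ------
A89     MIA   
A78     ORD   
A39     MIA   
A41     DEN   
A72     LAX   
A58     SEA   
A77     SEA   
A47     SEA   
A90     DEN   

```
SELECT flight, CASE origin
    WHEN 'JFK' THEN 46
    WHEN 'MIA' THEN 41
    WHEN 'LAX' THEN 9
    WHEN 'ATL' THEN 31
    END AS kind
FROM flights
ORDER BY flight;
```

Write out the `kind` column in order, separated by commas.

41, NULL, NULL, NULL, 9, NULL, NULL, 41, NULL

flight=A39: origin='MIA' → 41
flight=A41: (no match → NULL) → NULL
flight=A47: (no match → NULL) → NULL
flight=A58: (no match → NULL) → NULL
flight=A72: origin='LAX' → 9
flight=A77: (no match → NULL) → NULL
flight=A78: (no match → NULL) → NULL
flight=A89: origin='MIA' → 41
flight=A90: (no match → NULL) → NULL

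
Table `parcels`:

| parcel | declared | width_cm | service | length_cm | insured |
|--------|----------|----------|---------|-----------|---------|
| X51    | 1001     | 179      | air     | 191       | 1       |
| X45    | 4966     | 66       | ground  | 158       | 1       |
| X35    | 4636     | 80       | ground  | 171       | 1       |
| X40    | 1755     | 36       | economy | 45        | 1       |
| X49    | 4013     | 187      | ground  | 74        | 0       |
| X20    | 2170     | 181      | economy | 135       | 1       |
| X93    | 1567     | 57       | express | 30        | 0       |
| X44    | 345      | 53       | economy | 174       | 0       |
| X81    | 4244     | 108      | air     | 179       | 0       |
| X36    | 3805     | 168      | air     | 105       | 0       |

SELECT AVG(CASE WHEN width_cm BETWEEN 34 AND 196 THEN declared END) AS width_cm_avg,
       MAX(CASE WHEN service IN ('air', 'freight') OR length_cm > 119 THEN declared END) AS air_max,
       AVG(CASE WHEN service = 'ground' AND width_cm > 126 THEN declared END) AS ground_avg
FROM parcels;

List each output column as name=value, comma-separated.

[width_cm_avg: width_cm BETWEEN 34 AND 196]
parcel=X51: ✓ → 1001
parcel=X45: ✓ → 4966
parcel=X35: ✓ → 4636
parcel=X40: ✓ → 1755
parcel=X49: ✓ → 4013
parcel=X20: ✓ → 2170
parcel=X93: ✓ → 1567
parcel=X44: ✓ → 345
parcel=X81: ✓ → 4244
parcel=X36: ✓ → 3805
width_cm_avg = (1001 + 4966 + 4636 + 1755 + 4013 + 2170 + 1567 + 345 + 4244 + 3805) / 10 = 2850.2
—
[air_max: service IN ('air', 'freight') OR length_cm > 119]
parcel=X51: ✓ → 1001
parcel=X45: ✓ → 4966
parcel=X35: ✓ → 4636
parcel=X40: ✗
parcel=X49: ✗
parcel=X20: ✓ → 2170
parcel=X93: ✗
parcel=X44: ✓ → 345
parcel=X81: ✓ → 4244
parcel=X36: ✓ → 3805
air_max = MAX(1001, 4966, 4636, 2170, 345, 4244, 3805) = 4966
—
[ground_avg: service = 'ground' AND width_cm > 126]
parcel=X51: ✗
parcel=X45: ✗
parcel=X35: ✗
parcel=X40: ✗
parcel=X49: ✓ → 4013
parcel=X20: ✗
parcel=X93: ✗
parcel=X44: ✗
parcel=X81: ✗
parcel=X36: ✗
ground_avg = 4013

width_cm_avg=2850.2, air_max=4966, ground_avg=4013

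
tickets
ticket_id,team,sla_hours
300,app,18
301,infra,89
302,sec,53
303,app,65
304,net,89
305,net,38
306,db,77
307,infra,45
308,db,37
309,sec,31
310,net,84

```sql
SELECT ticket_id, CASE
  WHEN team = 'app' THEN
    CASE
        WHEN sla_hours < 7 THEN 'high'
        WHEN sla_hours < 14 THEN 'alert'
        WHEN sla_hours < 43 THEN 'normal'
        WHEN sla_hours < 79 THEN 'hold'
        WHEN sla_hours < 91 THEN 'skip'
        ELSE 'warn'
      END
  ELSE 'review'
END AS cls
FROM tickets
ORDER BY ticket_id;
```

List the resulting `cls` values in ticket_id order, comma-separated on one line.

ticket_id=300: team='app' → inner[sla_hours < 43] → normal
ticket_id=301: team='infra' → outer ELSE → review
ticket_id=302: team='sec' → outer ELSE → review
ticket_id=303: team='app' → inner[sla_hours < 79] → hold
ticket_id=304: team='net' → outer ELSE → review
ticket_id=305: team='net' → outer ELSE → review
ticket_id=306: team='db' → outer ELSE → review
ticket_id=307: team='infra' → outer ELSE → review
ticket_id=308: team='db' → outer ELSE → review
ticket_id=309: team='sec' → outer ELSE → review
ticket_id=310: team='net' → outer ELSE → review

normal, review, review, hold, review, review, review, review, review, review, review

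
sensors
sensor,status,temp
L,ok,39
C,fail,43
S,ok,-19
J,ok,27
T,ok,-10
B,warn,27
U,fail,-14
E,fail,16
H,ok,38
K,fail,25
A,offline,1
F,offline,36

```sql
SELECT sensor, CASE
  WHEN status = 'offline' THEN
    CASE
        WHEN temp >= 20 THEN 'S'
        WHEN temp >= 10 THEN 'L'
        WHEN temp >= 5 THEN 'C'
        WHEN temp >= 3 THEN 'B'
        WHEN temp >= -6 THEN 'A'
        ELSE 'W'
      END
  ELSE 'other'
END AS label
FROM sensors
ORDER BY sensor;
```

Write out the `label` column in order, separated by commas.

A, other, other, other, S, other, other, other, other, other, other, other

sensor=A: status='offline' → inner[temp >= -6] → A
sensor=B: status='warn' → outer ELSE → other
sensor=C: status='fail' → outer ELSE → other
sensor=E: status='fail' → outer ELSE → other
sensor=F: status='offline' → inner[temp >= 20] → S
sensor=H: status='ok' → outer ELSE → other
sensor=J: status='ok' → outer ELSE → other
sensor=K: status='fail' → outer ELSE → other
sensor=L: status='ok' → outer ELSE → other
sensor=S: status='ok' → outer ELSE → other
sensor=T: status='ok' → outer ELSE → other
sensor=U: status='fail' → outer ELSE → other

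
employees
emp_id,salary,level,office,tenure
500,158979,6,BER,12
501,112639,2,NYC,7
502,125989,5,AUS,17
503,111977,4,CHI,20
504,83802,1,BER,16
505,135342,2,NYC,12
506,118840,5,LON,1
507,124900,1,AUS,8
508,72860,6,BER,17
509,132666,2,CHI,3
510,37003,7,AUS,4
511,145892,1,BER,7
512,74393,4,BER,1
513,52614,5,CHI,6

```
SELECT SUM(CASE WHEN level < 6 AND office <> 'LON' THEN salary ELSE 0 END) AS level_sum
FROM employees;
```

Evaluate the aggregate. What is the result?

emp_id=500: ✗
emp_id=501: ✓ → 112639
emp_id=502: ✓ → 125989
emp_id=503: ✓ → 111977
emp_id=504: ✓ → 83802
emp_id=505: ✓ → 135342
emp_id=506: ✗
emp_id=507: ✓ → 124900
emp_id=508: ✗
emp_id=509: ✓ → 132666
emp_id=510: ✗
emp_id=511: ✓ → 145892
emp_id=512: ✓ → 74393
emp_id=513: ✓ → 52614
level_sum = 112639 + 125989 + 111977 + 83802 + 135342 + 124900 + 132666 + 145892 + 74393 + 52614 = 1100214

1100214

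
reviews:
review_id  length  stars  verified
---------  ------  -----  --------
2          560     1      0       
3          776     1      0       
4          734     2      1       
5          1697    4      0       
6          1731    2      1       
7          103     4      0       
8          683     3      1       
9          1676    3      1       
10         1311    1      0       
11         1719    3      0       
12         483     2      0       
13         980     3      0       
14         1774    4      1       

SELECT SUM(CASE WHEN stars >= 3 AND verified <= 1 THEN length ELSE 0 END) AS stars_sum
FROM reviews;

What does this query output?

review_id=2: ✗
review_id=3: ✗
review_id=4: ✗
review_id=5: ✓ → 1697
review_id=6: ✗
review_id=7: ✓ → 103
review_id=8: ✓ → 683
review_id=9: ✓ → 1676
review_id=10: ✗
review_id=11: ✓ → 1719
review_id=12: ✗
review_id=13: ✓ → 980
review_id=14: ✓ → 1774
stars_sum = 1697 + 103 + 683 + 1676 + 1719 + 980 + 1774 = 8632

8632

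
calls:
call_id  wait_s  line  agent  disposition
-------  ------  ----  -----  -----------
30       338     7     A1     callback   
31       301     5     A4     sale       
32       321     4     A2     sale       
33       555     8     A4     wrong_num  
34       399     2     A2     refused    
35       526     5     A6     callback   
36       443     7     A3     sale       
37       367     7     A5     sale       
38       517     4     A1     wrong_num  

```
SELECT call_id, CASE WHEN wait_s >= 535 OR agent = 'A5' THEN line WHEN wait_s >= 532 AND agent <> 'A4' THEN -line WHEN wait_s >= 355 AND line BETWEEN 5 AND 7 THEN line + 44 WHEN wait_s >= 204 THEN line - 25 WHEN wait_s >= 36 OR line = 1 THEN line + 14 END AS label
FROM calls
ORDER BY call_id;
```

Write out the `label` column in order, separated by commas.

call_id=30: wait_s >= 204 → -18
call_id=31: wait_s >= 204 → -20
call_id=32: wait_s >= 204 → -21
call_id=33: wait_s >= 535 OR agent = 'A5' → 8
call_id=34: wait_s >= 204 → -23
call_id=35: wait_s >= 355 AND line BETWEEN 5 AND 7 → 49
call_id=36: wait_s >= 355 AND line BETWEEN 5 AND 7 → 51
call_id=37: wait_s >= 535 OR agent = 'A5' → 7
call_id=38: wait_s >= 204 → -21

-18, -20, -21, 8, -23, 49, 51, 7, -21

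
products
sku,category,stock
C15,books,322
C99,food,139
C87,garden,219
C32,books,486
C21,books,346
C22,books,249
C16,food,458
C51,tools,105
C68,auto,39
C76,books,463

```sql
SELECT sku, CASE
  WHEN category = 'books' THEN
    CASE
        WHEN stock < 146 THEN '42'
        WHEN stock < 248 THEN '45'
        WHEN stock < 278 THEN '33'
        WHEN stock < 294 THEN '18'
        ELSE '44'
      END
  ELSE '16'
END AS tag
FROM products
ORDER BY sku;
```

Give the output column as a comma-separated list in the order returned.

44, 16, 44, 33, 44, 16, 16, 44, 16, 16

sku=C15: category='books' → inner[ELSE] → 44
sku=C16: category='food' → outer ELSE → 16
sku=C21: category='books' → inner[ELSE] → 44
sku=C22: category='books' → inner[stock < 278] → 33
sku=C32: category='books' → inner[ELSE] → 44
sku=C51: category='tools' → outer ELSE → 16
sku=C68: category='auto' → outer ELSE → 16
sku=C76: category='books' → inner[ELSE] → 44
sku=C87: category='garden' → outer ELSE → 16
sku=C99: category='food' → outer ELSE → 16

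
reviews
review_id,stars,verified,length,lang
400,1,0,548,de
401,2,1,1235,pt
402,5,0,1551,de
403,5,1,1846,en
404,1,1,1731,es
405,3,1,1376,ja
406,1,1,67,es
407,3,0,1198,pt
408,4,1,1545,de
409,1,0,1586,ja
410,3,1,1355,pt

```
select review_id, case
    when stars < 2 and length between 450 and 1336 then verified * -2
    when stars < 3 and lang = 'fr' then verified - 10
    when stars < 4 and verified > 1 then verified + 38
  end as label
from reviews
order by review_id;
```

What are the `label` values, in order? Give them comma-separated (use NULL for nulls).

review_id=400: stars < 2 and length between 450 and 1336 → 0
review_id=401: (no match → NULL) → NULL
review_id=402: (no match → NULL) → NULL
review_id=403: (no match → NULL) → NULL
review_id=404: (no match → NULL) → NULL
review_id=405: (no match → NULL) → NULL
review_id=406: (no match → NULL) → NULL
review_id=407: (no match → NULL) → NULL
review_id=408: (no match → NULL) → NULL
review_id=409: (no match → NULL) → NULL
review_id=410: (no match → NULL) → NULL

0, NULL, NULL, NULL, NULL, NULL, NULL, NULL, NULL, NULL, NULL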